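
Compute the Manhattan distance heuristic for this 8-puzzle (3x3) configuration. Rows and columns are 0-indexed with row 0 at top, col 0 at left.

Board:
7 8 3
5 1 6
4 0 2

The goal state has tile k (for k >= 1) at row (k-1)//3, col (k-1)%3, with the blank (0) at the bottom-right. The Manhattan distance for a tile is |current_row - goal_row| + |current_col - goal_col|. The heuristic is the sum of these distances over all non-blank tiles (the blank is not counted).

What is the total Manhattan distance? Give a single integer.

Tile 7: at (0,0), goal (2,0), distance |0-2|+|0-0| = 2
Tile 8: at (0,1), goal (2,1), distance |0-2|+|1-1| = 2
Tile 3: at (0,2), goal (0,2), distance |0-0|+|2-2| = 0
Tile 5: at (1,0), goal (1,1), distance |1-1|+|0-1| = 1
Tile 1: at (1,1), goal (0,0), distance |1-0|+|1-0| = 2
Tile 6: at (1,2), goal (1,2), distance |1-1|+|2-2| = 0
Tile 4: at (2,0), goal (1,0), distance |2-1|+|0-0| = 1
Tile 2: at (2,2), goal (0,1), distance |2-0|+|2-1| = 3
Sum: 2 + 2 + 0 + 1 + 2 + 0 + 1 + 3 = 11

Answer: 11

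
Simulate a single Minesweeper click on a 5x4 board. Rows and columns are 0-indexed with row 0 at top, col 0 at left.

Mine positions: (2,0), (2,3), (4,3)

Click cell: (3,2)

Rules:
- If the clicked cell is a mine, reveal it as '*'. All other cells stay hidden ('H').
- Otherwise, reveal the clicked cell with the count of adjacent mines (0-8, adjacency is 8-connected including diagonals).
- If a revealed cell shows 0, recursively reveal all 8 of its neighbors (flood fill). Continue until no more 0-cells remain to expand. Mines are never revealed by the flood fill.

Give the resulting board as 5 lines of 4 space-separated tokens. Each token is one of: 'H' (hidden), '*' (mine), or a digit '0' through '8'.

H H H H
H H H H
H H H H
H H 2 H
H H H H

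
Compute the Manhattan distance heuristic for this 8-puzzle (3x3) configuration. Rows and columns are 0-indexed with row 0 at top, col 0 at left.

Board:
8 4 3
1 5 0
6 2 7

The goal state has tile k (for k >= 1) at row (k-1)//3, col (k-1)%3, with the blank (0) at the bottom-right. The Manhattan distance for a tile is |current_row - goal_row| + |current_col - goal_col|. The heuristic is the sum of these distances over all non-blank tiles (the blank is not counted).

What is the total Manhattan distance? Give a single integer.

Tile 8: at (0,0), goal (2,1), distance |0-2|+|0-1| = 3
Tile 4: at (0,1), goal (1,0), distance |0-1|+|1-0| = 2
Tile 3: at (0,2), goal (0,2), distance |0-0|+|2-2| = 0
Tile 1: at (1,0), goal (0,0), distance |1-0|+|0-0| = 1
Tile 5: at (1,1), goal (1,1), distance |1-1|+|1-1| = 0
Tile 6: at (2,0), goal (1,2), distance |2-1|+|0-2| = 3
Tile 2: at (2,1), goal (0,1), distance |2-0|+|1-1| = 2
Tile 7: at (2,2), goal (2,0), distance |2-2|+|2-0| = 2
Sum: 3 + 2 + 0 + 1 + 0 + 3 + 2 + 2 = 13

Answer: 13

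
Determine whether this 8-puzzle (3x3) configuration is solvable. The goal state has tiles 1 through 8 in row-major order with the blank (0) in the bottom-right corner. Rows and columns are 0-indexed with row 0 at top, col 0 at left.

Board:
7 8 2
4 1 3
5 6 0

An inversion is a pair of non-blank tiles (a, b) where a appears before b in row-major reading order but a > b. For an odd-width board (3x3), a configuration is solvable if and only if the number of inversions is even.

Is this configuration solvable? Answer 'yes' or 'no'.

Inversions (pairs i<j in row-major order where tile[i] > tile[j] > 0): 15
15 is odd, so the puzzle is not solvable.

Answer: no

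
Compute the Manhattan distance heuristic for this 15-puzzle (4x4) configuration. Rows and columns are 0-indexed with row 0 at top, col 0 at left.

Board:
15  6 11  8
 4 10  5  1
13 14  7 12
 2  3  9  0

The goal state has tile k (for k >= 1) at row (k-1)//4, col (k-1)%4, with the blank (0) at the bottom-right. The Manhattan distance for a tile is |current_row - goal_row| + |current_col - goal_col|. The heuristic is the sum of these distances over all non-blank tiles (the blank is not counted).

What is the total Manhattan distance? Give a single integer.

Answer: 34

Derivation:
Tile 15: at (0,0), goal (3,2), distance |0-3|+|0-2| = 5
Tile 6: at (0,1), goal (1,1), distance |0-1|+|1-1| = 1
Tile 11: at (0,2), goal (2,2), distance |0-2|+|2-2| = 2
Tile 8: at (0,3), goal (1,3), distance |0-1|+|3-3| = 1
Tile 4: at (1,0), goal (0,3), distance |1-0|+|0-3| = 4
Tile 10: at (1,1), goal (2,1), distance |1-2|+|1-1| = 1
Tile 5: at (1,2), goal (1,0), distance |1-1|+|2-0| = 2
Tile 1: at (1,3), goal (0,0), distance |1-0|+|3-0| = 4
Tile 13: at (2,0), goal (3,0), distance |2-3|+|0-0| = 1
Tile 14: at (2,1), goal (3,1), distance |2-3|+|1-1| = 1
Tile 7: at (2,2), goal (1,2), distance |2-1|+|2-2| = 1
Tile 12: at (2,3), goal (2,3), distance |2-2|+|3-3| = 0
Tile 2: at (3,0), goal (0,1), distance |3-0|+|0-1| = 4
Tile 3: at (3,1), goal (0,2), distance |3-0|+|1-2| = 4
Tile 9: at (3,2), goal (2,0), distance |3-2|+|2-0| = 3
Sum: 5 + 1 + 2 + 1 + 4 + 1 + 2 + 4 + 1 + 1 + 1 + 0 + 4 + 4 + 3 = 34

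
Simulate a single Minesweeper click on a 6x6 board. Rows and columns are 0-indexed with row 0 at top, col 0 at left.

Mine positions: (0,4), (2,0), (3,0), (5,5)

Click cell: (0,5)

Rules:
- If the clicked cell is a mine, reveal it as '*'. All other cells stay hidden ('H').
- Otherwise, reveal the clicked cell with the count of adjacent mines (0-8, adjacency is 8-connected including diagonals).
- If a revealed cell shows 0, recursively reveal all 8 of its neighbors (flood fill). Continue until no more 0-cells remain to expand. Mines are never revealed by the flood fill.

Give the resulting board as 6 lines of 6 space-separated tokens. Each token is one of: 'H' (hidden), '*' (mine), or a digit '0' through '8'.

H H H H H 1
H H H H H H
H H H H H H
H H H H H H
H H H H H H
H H H H H H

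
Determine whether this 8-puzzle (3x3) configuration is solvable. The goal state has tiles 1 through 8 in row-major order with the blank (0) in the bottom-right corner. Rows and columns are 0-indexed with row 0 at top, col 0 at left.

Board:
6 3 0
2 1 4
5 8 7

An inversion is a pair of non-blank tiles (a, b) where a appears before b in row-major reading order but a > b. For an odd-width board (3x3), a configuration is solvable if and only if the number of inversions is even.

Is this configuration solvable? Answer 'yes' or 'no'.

Answer: no

Derivation:
Inversions (pairs i<j in row-major order where tile[i] > tile[j] > 0): 9
9 is odd, so the puzzle is not solvable.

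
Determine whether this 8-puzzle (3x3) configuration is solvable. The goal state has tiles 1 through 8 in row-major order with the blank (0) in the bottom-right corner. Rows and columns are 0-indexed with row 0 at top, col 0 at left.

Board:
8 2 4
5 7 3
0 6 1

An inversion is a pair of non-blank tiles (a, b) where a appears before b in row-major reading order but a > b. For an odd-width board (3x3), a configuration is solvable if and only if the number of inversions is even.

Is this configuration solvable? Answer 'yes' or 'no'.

Inversions (pairs i<j in row-major order where tile[i] > tile[j] > 0): 17
17 is odd, so the puzzle is not solvable.

Answer: no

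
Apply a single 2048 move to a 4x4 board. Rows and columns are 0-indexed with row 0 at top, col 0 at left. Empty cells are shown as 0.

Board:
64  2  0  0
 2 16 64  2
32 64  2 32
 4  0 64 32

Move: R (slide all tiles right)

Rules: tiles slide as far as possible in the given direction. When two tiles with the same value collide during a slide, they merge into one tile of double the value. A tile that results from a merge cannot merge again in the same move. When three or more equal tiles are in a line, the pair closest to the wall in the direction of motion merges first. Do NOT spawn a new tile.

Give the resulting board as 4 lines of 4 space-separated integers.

Slide right:
row 0: [64, 2, 0, 0] -> [0, 0, 64, 2]
row 1: [2, 16, 64, 2] -> [2, 16, 64, 2]
row 2: [32, 64, 2, 32] -> [32, 64, 2, 32]
row 3: [4, 0, 64, 32] -> [0, 4, 64, 32]

Answer:  0  0 64  2
 2 16 64  2
32 64  2 32
 0  4 64 32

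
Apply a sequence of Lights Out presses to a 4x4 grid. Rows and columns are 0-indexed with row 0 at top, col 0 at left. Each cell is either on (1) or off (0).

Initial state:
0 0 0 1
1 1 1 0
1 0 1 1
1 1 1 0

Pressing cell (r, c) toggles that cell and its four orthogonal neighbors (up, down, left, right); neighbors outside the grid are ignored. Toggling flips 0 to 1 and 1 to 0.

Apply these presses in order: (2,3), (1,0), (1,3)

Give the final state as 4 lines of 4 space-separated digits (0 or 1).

After press 1 at (2,3):
0 0 0 1
1 1 1 1
1 0 0 0
1 1 1 1

After press 2 at (1,0):
1 0 0 1
0 0 1 1
0 0 0 0
1 1 1 1

After press 3 at (1,3):
1 0 0 0
0 0 0 0
0 0 0 1
1 1 1 1

Answer: 1 0 0 0
0 0 0 0
0 0 0 1
1 1 1 1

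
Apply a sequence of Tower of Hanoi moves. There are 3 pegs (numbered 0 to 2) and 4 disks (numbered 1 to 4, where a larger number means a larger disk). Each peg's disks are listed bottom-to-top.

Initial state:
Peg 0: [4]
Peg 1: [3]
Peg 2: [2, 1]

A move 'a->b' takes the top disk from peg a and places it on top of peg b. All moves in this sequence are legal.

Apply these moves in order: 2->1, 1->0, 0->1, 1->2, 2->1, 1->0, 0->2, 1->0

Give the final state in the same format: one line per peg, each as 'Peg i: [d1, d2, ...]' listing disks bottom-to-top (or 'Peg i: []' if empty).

After move 1 (2->1):
Peg 0: [4]
Peg 1: [3, 1]
Peg 2: [2]

After move 2 (1->0):
Peg 0: [4, 1]
Peg 1: [3]
Peg 2: [2]

After move 3 (0->1):
Peg 0: [4]
Peg 1: [3, 1]
Peg 2: [2]

After move 4 (1->2):
Peg 0: [4]
Peg 1: [3]
Peg 2: [2, 1]

After move 5 (2->1):
Peg 0: [4]
Peg 1: [3, 1]
Peg 2: [2]

After move 6 (1->0):
Peg 0: [4, 1]
Peg 1: [3]
Peg 2: [2]

After move 7 (0->2):
Peg 0: [4]
Peg 1: [3]
Peg 2: [2, 1]

After move 8 (1->0):
Peg 0: [4, 3]
Peg 1: []
Peg 2: [2, 1]

Answer: Peg 0: [4, 3]
Peg 1: []
Peg 2: [2, 1]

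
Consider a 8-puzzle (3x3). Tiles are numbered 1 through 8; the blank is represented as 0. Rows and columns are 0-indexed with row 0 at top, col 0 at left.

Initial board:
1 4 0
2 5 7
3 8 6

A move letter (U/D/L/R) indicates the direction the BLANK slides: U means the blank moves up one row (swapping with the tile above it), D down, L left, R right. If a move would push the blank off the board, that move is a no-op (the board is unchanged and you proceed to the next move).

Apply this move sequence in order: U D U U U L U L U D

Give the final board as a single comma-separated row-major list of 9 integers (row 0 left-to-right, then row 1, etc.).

Answer: 2, 1, 4, 0, 5, 7, 3, 8, 6

Derivation:
After move 1 (U):
1 4 0
2 5 7
3 8 6

After move 2 (D):
1 4 7
2 5 0
3 8 6

After move 3 (U):
1 4 0
2 5 7
3 8 6

After move 4 (U):
1 4 0
2 5 7
3 8 6

After move 5 (U):
1 4 0
2 5 7
3 8 6

After move 6 (L):
1 0 4
2 5 7
3 8 6

After move 7 (U):
1 0 4
2 5 7
3 8 6

After move 8 (L):
0 1 4
2 5 7
3 8 6

After move 9 (U):
0 1 4
2 5 7
3 8 6

After move 10 (D):
2 1 4
0 5 7
3 8 6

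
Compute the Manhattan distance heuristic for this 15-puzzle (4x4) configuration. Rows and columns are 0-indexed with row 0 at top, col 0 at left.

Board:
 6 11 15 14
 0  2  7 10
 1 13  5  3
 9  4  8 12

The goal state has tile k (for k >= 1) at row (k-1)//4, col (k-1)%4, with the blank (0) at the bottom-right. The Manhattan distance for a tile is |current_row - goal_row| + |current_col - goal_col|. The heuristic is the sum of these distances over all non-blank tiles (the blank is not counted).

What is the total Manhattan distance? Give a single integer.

Tile 6: at (0,0), goal (1,1), distance |0-1|+|0-1| = 2
Tile 11: at (0,1), goal (2,2), distance |0-2|+|1-2| = 3
Tile 15: at (0,2), goal (3,2), distance |0-3|+|2-2| = 3
Tile 14: at (0,3), goal (3,1), distance |0-3|+|3-1| = 5
Tile 2: at (1,1), goal (0,1), distance |1-0|+|1-1| = 1
Tile 7: at (1,2), goal (1,2), distance |1-1|+|2-2| = 0
Tile 10: at (1,3), goal (2,1), distance |1-2|+|3-1| = 3
Tile 1: at (2,0), goal (0,0), distance |2-0|+|0-0| = 2
Tile 13: at (2,1), goal (3,0), distance |2-3|+|1-0| = 2
Tile 5: at (2,2), goal (1,0), distance |2-1|+|2-0| = 3
Tile 3: at (2,3), goal (0,2), distance |2-0|+|3-2| = 3
Tile 9: at (3,0), goal (2,0), distance |3-2|+|0-0| = 1
Tile 4: at (3,1), goal (0,3), distance |3-0|+|1-3| = 5
Tile 8: at (3,2), goal (1,3), distance |3-1|+|2-3| = 3
Tile 12: at (3,3), goal (2,3), distance |3-2|+|3-3| = 1
Sum: 2 + 3 + 3 + 5 + 1 + 0 + 3 + 2 + 2 + 3 + 3 + 1 + 5 + 3 + 1 = 37

Answer: 37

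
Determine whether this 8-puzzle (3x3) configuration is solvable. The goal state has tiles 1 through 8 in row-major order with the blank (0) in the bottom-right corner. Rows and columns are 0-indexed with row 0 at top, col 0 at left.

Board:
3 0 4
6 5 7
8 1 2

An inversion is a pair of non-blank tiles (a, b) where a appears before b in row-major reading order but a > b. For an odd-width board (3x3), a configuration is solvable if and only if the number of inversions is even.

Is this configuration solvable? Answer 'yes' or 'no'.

Inversions (pairs i<j in row-major order where tile[i] > tile[j] > 0): 13
13 is odd, so the puzzle is not solvable.

Answer: no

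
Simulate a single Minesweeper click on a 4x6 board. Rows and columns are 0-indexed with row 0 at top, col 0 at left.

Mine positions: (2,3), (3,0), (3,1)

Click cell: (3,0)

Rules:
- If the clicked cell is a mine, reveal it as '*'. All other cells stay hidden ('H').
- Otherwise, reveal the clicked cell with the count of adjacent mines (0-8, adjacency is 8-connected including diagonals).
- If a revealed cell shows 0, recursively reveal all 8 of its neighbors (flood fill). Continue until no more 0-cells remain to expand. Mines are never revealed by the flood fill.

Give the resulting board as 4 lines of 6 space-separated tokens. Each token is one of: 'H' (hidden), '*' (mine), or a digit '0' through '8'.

H H H H H H
H H H H H H
H H H H H H
* H H H H H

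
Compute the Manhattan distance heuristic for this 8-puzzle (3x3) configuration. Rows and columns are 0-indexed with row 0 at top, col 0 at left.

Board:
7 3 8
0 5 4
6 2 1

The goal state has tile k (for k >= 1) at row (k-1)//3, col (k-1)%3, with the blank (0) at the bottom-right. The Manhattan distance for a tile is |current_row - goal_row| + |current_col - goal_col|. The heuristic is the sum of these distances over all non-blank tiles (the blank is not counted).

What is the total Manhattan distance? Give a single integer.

Tile 7: at (0,0), goal (2,0), distance |0-2|+|0-0| = 2
Tile 3: at (0,1), goal (0,2), distance |0-0|+|1-2| = 1
Tile 8: at (0,2), goal (2,1), distance |0-2|+|2-1| = 3
Tile 5: at (1,1), goal (1,1), distance |1-1|+|1-1| = 0
Tile 4: at (1,2), goal (1,0), distance |1-1|+|2-0| = 2
Tile 6: at (2,0), goal (1,2), distance |2-1|+|0-2| = 3
Tile 2: at (2,1), goal (0,1), distance |2-0|+|1-1| = 2
Tile 1: at (2,2), goal (0,0), distance |2-0|+|2-0| = 4
Sum: 2 + 1 + 3 + 0 + 2 + 3 + 2 + 4 = 17

Answer: 17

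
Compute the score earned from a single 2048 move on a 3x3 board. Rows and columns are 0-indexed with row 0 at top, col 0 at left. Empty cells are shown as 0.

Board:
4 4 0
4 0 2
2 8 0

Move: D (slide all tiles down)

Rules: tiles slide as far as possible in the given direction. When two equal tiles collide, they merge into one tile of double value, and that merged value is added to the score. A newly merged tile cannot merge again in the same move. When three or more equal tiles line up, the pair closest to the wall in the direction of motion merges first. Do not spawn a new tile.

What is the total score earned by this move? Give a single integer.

Slide down:
col 0: [4, 4, 2] -> [0, 8, 2]  score +8 (running 8)
col 1: [4, 0, 8] -> [0, 4, 8]  score +0 (running 8)
col 2: [0, 2, 0] -> [0, 0, 2]  score +0 (running 8)
Board after move:
0 0 0
8 4 0
2 8 2

Answer: 8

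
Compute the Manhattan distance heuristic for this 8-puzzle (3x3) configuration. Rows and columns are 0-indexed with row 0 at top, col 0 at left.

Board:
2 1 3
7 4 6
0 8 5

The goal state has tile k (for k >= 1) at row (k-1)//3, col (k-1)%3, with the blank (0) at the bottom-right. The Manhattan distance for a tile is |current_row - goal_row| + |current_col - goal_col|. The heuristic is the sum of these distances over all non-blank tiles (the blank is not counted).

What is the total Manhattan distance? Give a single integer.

Answer: 6

Derivation:
Tile 2: at (0,0), goal (0,1), distance |0-0|+|0-1| = 1
Tile 1: at (0,1), goal (0,0), distance |0-0|+|1-0| = 1
Tile 3: at (0,2), goal (0,2), distance |0-0|+|2-2| = 0
Tile 7: at (1,0), goal (2,0), distance |1-2|+|0-0| = 1
Tile 4: at (1,1), goal (1,0), distance |1-1|+|1-0| = 1
Tile 6: at (1,2), goal (1,2), distance |1-1|+|2-2| = 0
Tile 8: at (2,1), goal (2,1), distance |2-2|+|1-1| = 0
Tile 5: at (2,2), goal (1,1), distance |2-1|+|2-1| = 2
Sum: 1 + 1 + 0 + 1 + 1 + 0 + 0 + 2 = 6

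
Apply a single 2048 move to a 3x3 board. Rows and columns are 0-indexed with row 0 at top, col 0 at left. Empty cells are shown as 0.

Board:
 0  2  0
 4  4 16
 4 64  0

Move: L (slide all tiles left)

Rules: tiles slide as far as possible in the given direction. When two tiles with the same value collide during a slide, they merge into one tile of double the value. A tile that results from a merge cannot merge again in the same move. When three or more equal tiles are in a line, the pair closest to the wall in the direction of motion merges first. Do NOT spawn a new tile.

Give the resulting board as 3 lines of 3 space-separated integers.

Answer:  2  0  0
 8 16  0
 4 64  0

Derivation:
Slide left:
row 0: [0, 2, 0] -> [2, 0, 0]
row 1: [4, 4, 16] -> [8, 16, 0]
row 2: [4, 64, 0] -> [4, 64, 0]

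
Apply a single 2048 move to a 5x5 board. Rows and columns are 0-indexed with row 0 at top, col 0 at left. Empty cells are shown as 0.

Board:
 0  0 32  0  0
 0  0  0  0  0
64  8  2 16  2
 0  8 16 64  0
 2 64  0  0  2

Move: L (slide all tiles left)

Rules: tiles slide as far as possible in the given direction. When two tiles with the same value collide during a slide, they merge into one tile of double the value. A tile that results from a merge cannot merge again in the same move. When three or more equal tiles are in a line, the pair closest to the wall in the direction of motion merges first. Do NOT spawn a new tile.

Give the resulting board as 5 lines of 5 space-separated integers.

Slide left:
row 0: [0, 0, 32, 0, 0] -> [32, 0, 0, 0, 0]
row 1: [0, 0, 0, 0, 0] -> [0, 0, 0, 0, 0]
row 2: [64, 8, 2, 16, 2] -> [64, 8, 2, 16, 2]
row 3: [0, 8, 16, 64, 0] -> [8, 16, 64, 0, 0]
row 4: [2, 64, 0, 0, 2] -> [2, 64, 2, 0, 0]

Answer: 32  0  0  0  0
 0  0  0  0  0
64  8  2 16  2
 8 16 64  0  0
 2 64  2  0  0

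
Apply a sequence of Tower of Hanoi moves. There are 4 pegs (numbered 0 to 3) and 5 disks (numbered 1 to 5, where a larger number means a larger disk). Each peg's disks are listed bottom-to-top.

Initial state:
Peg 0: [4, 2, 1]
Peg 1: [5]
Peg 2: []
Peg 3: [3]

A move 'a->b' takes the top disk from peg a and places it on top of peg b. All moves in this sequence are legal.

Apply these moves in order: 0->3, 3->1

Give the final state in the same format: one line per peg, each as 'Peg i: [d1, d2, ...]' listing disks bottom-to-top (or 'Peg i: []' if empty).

Answer: Peg 0: [4, 2]
Peg 1: [5, 1]
Peg 2: []
Peg 3: [3]

Derivation:
After move 1 (0->3):
Peg 0: [4, 2]
Peg 1: [5]
Peg 2: []
Peg 3: [3, 1]

After move 2 (3->1):
Peg 0: [4, 2]
Peg 1: [5, 1]
Peg 2: []
Peg 3: [3]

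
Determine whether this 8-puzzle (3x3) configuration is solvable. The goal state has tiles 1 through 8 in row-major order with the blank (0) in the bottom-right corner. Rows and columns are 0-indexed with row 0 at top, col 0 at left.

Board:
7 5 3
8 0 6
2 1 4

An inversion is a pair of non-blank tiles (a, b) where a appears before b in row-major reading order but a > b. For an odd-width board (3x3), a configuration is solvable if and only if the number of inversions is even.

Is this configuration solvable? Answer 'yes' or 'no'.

Answer: yes

Derivation:
Inversions (pairs i<j in row-major order where tile[i] > tile[j] > 0): 20
20 is even, so the puzzle is solvable.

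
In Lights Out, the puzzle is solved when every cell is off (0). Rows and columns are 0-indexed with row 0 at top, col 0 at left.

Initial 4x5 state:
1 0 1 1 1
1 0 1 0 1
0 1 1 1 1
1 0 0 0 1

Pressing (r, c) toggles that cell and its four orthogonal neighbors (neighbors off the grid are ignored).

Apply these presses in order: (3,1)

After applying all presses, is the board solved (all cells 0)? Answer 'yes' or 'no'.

Answer: no

Derivation:
After press 1 at (3,1):
1 0 1 1 1
1 0 1 0 1
0 0 1 1 1
0 1 1 0 1

Lights still on: 13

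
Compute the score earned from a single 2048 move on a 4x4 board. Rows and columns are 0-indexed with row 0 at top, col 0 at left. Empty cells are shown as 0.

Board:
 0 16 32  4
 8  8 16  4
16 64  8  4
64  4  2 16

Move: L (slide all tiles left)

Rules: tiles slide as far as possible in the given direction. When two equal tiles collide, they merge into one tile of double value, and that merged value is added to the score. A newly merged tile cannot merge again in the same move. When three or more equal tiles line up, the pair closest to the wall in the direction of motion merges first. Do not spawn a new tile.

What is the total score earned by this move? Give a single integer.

Slide left:
row 0: [0, 16, 32, 4] -> [16, 32, 4, 0]  score +0 (running 0)
row 1: [8, 8, 16, 4] -> [16, 16, 4, 0]  score +16 (running 16)
row 2: [16, 64, 8, 4] -> [16, 64, 8, 4]  score +0 (running 16)
row 3: [64, 4, 2, 16] -> [64, 4, 2, 16]  score +0 (running 16)
Board after move:
16 32  4  0
16 16  4  0
16 64  8  4
64  4  2 16

Answer: 16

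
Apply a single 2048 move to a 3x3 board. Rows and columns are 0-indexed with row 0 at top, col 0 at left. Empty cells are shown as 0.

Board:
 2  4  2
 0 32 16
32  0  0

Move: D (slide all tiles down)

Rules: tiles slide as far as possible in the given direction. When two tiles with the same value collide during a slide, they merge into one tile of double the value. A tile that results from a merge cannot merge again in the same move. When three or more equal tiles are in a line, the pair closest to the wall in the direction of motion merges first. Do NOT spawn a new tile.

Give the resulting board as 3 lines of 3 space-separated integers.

Answer:  0  0  0
 2  4  2
32 32 16

Derivation:
Slide down:
col 0: [2, 0, 32] -> [0, 2, 32]
col 1: [4, 32, 0] -> [0, 4, 32]
col 2: [2, 16, 0] -> [0, 2, 16]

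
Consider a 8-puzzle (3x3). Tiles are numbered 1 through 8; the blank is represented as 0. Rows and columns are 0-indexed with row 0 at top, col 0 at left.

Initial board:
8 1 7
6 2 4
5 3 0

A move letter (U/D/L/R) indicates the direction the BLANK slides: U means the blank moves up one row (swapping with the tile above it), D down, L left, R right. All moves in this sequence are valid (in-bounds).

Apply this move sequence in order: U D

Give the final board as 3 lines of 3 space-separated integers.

After move 1 (U):
8 1 7
6 2 0
5 3 4

After move 2 (D):
8 1 7
6 2 4
5 3 0

Answer: 8 1 7
6 2 4
5 3 0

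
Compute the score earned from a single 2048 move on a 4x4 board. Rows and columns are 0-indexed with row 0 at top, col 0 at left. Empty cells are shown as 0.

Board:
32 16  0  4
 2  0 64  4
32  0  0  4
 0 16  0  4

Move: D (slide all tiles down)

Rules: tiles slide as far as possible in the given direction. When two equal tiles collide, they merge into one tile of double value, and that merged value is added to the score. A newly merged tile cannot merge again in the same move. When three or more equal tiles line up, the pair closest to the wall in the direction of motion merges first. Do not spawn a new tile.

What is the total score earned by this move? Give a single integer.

Answer: 48

Derivation:
Slide down:
col 0: [32, 2, 32, 0] -> [0, 32, 2, 32]  score +0 (running 0)
col 1: [16, 0, 0, 16] -> [0, 0, 0, 32]  score +32 (running 32)
col 2: [0, 64, 0, 0] -> [0, 0, 0, 64]  score +0 (running 32)
col 3: [4, 4, 4, 4] -> [0, 0, 8, 8]  score +16 (running 48)
Board after move:
 0  0  0  0
32  0  0  0
 2  0  0  8
32 32 64  8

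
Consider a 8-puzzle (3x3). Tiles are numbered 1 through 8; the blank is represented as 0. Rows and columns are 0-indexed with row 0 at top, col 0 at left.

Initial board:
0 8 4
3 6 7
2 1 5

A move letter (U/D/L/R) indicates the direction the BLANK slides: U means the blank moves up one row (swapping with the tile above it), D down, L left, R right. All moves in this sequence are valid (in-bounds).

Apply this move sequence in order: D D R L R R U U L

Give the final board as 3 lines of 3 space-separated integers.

Answer: 3 0 8
2 6 4
1 5 7

Derivation:
After move 1 (D):
3 8 4
0 6 7
2 1 5

After move 2 (D):
3 8 4
2 6 7
0 1 5

After move 3 (R):
3 8 4
2 6 7
1 0 5

After move 4 (L):
3 8 4
2 6 7
0 1 5

After move 5 (R):
3 8 4
2 6 7
1 0 5

After move 6 (R):
3 8 4
2 6 7
1 5 0

After move 7 (U):
3 8 4
2 6 0
1 5 7

After move 8 (U):
3 8 0
2 6 4
1 5 7

After move 9 (L):
3 0 8
2 6 4
1 5 7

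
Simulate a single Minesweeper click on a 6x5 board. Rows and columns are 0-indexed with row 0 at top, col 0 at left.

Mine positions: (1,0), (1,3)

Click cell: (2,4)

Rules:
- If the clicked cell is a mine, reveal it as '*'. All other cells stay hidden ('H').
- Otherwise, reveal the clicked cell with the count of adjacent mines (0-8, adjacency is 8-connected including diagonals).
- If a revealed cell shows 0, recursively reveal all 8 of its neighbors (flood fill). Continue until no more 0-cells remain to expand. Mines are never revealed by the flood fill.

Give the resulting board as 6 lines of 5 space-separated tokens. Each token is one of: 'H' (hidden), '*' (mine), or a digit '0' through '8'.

H H H H H
H H H H H
H H H H 1
H H H H H
H H H H H
H H H H H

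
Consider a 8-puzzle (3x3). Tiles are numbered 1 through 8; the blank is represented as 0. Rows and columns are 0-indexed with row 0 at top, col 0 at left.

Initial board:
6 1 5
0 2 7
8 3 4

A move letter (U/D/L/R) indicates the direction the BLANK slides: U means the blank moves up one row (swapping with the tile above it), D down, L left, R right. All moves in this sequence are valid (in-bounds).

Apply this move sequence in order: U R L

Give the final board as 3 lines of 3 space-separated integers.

Answer: 0 1 5
6 2 7
8 3 4

Derivation:
After move 1 (U):
0 1 5
6 2 7
8 3 4

After move 2 (R):
1 0 5
6 2 7
8 3 4

After move 3 (L):
0 1 5
6 2 7
8 3 4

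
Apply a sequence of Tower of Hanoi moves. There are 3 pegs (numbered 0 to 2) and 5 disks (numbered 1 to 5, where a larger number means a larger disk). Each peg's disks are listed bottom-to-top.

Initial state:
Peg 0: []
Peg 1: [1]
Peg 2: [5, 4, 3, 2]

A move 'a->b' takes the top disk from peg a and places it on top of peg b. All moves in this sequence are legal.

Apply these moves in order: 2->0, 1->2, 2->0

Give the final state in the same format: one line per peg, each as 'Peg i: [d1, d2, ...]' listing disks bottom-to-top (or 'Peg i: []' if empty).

Answer: Peg 0: [2, 1]
Peg 1: []
Peg 2: [5, 4, 3]

Derivation:
After move 1 (2->0):
Peg 0: [2]
Peg 1: [1]
Peg 2: [5, 4, 3]

After move 2 (1->2):
Peg 0: [2]
Peg 1: []
Peg 2: [5, 4, 3, 1]

After move 3 (2->0):
Peg 0: [2, 1]
Peg 1: []
Peg 2: [5, 4, 3]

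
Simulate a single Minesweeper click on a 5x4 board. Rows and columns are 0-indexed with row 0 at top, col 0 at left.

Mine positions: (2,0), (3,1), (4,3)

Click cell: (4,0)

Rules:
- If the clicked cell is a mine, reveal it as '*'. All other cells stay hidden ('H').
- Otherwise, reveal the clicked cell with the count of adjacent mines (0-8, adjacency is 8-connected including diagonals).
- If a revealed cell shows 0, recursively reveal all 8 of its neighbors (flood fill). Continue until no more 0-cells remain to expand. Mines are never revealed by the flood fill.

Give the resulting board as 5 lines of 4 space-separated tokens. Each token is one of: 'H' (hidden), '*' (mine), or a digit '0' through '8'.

H H H H
H H H H
H H H H
H H H H
1 H H H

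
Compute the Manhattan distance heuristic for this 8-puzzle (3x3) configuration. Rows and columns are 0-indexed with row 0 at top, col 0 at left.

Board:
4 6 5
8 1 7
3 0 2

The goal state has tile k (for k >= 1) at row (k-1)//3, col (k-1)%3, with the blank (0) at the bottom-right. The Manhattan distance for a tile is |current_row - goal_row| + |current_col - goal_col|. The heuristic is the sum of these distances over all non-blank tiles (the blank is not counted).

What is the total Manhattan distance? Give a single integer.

Answer: 19

Derivation:
Tile 4: at (0,0), goal (1,0), distance |0-1|+|0-0| = 1
Tile 6: at (0,1), goal (1,2), distance |0-1|+|1-2| = 2
Tile 5: at (0,2), goal (1,1), distance |0-1|+|2-1| = 2
Tile 8: at (1,0), goal (2,1), distance |1-2|+|0-1| = 2
Tile 1: at (1,1), goal (0,0), distance |1-0|+|1-0| = 2
Tile 7: at (1,2), goal (2,0), distance |1-2|+|2-0| = 3
Tile 3: at (2,0), goal (0,2), distance |2-0|+|0-2| = 4
Tile 2: at (2,2), goal (0,1), distance |2-0|+|2-1| = 3
Sum: 1 + 2 + 2 + 2 + 2 + 3 + 4 + 3 = 19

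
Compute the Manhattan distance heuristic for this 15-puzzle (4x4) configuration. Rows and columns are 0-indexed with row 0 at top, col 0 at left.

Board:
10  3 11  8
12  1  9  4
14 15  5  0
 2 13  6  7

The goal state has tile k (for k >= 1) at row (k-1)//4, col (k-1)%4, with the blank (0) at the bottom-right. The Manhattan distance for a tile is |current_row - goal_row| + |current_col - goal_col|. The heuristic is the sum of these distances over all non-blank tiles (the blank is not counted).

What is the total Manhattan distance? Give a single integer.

Tile 10: at (0,0), goal (2,1), distance |0-2|+|0-1| = 3
Tile 3: at (0,1), goal (0,2), distance |0-0|+|1-2| = 1
Tile 11: at (0,2), goal (2,2), distance |0-2|+|2-2| = 2
Tile 8: at (0,3), goal (1,3), distance |0-1|+|3-3| = 1
Tile 12: at (1,0), goal (2,3), distance |1-2|+|0-3| = 4
Tile 1: at (1,1), goal (0,0), distance |1-0|+|1-0| = 2
Tile 9: at (1,2), goal (2,0), distance |1-2|+|2-0| = 3
Tile 4: at (1,3), goal (0,3), distance |1-0|+|3-3| = 1
Tile 14: at (2,0), goal (3,1), distance |2-3|+|0-1| = 2
Tile 15: at (2,1), goal (3,2), distance |2-3|+|1-2| = 2
Tile 5: at (2,2), goal (1,0), distance |2-1|+|2-0| = 3
Tile 2: at (3,0), goal (0,1), distance |3-0|+|0-1| = 4
Tile 13: at (3,1), goal (3,0), distance |3-3|+|1-0| = 1
Tile 6: at (3,2), goal (1,1), distance |3-1|+|2-1| = 3
Tile 7: at (3,3), goal (1,2), distance |3-1|+|3-2| = 3
Sum: 3 + 1 + 2 + 1 + 4 + 2 + 3 + 1 + 2 + 2 + 3 + 4 + 1 + 3 + 3 = 35

Answer: 35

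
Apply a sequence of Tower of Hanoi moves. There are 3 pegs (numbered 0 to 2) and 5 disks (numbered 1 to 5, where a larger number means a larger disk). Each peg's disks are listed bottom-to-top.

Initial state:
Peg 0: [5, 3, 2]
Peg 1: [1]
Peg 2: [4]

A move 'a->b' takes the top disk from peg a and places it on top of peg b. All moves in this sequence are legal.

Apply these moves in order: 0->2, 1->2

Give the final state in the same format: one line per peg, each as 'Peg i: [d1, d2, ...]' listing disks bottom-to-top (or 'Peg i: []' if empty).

After move 1 (0->2):
Peg 0: [5, 3]
Peg 1: [1]
Peg 2: [4, 2]

After move 2 (1->2):
Peg 0: [5, 3]
Peg 1: []
Peg 2: [4, 2, 1]

Answer: Peg 0: [5, 3]
Peg 1: []
Peg 2: [4, 2, 1]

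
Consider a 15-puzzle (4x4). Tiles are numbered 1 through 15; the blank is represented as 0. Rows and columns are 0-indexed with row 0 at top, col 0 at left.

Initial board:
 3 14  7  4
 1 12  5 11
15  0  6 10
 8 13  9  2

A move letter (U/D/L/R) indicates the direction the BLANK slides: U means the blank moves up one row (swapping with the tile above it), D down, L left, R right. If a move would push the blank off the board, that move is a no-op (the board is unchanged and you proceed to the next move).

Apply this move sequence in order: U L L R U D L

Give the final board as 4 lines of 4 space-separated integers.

Answer:  3 14  7  4
 0  1  5 11
15 12  6 10
 8 13  9  2

Derivation:
After move 1 (U):
 3 14  7  4
 1  0  5 11
15 12  6 10
 8 13  9  2

After move 2 (L):
 3 14  7  4
 0  1  5 11
15 12  6 10
 8 13  9  2

After move 3 (L):
 3 14  7  4
 0  1  5 11
15 12  6 10
 8 13  9  2

After move 4 (R):
 3 14  7  4
 1  0  5 11
15 12  6 10
 8 13  9  2

After move 5 (U):
 3  0  7  4
 1 14  5 11
15 12  6 10
 8 13  9  2

After move 6 (D):
 3 14  7  4
 1  0  5 11
15 12  6 10
 8 13  9  2

After move 7 (L):
 3 14  7  4
 0  1  5 11
15 12  6 10
 8 13  9  2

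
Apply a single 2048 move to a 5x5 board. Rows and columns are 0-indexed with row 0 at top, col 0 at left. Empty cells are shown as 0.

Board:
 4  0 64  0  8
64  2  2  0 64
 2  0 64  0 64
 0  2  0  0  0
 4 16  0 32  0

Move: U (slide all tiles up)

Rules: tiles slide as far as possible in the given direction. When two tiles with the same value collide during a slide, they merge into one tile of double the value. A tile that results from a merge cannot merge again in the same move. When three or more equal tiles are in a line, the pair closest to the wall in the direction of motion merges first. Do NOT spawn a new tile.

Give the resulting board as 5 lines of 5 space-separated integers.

Slide up:
col 0: [4, 64, 2, 0, 4] -> [4, 64, 2, 4, 0]
col 1: [0, 2, 0, 2, 16] -> [4, 16, 0, 0, 0]
col 2: [64, 2, 64, 0, 0] -> [64, 2, 64, 0, 0]
col 3: [0, 0, 0, 0, 32] -> [32, 0, 0, 0, 0]
col 4: [8, 64, 64, 0, 0] -> [8, 128, 0, 0, 0]

Answer:   4   4  64  32   8
 64  16   2   0 128
  2   0  64   0   0
  4   0   0   0   0
  0   0   0   0   0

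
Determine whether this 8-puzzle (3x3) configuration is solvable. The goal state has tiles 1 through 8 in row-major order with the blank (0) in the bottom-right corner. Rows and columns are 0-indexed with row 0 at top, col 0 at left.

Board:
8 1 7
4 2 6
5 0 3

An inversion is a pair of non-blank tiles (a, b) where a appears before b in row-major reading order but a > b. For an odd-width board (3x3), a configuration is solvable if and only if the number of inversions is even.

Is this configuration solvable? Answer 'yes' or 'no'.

Inversions (pairs i<j in row-major order where tile[i] > tile[j] > 0): 17
17 is odd, so the puzzle is not solvable.

Answer: no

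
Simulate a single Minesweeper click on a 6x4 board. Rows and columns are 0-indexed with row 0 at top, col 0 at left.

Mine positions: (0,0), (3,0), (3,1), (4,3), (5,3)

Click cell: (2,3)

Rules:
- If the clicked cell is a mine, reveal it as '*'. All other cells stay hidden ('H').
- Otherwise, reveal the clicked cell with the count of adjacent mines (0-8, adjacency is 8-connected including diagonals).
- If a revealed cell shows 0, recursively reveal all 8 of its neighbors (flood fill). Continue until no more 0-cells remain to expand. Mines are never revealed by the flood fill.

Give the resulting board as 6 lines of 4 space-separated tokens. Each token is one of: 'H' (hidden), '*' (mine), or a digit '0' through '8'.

H 1 0 0
H 1 0 0
H 2 1 0
H H 2 1
H H H H
H H H H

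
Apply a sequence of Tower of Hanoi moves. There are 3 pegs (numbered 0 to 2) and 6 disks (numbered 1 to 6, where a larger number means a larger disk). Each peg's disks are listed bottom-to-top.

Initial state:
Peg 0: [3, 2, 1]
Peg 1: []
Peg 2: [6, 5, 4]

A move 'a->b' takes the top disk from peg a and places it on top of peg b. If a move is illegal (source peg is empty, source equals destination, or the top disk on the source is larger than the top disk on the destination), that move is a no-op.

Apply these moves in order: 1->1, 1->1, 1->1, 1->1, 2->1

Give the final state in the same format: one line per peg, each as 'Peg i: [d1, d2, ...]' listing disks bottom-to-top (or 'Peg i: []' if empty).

Answer: Peg 0: [3, 2, 1]
Peg 1: [4]
Peg 2: [6, 5]

Derivation:
After move 1 (1->1):
Peg 0: [3, 2, 1]
Peg 1: []
Peg 2: [6, 5, 4]

After move 2 (1->1):
Peg 0: [3, 2, 1]
Peg 1: []
Peg 2: [6, 5, 4]

After move 3 (1->1):
Peg 0: [3, 2, 1]
Peg 1: []
Peg 2: [6, 5, 4]

After move 4 (1->1):
Peg 0: [3, 2, 1]
Peg 1: []
Peg 2: [6, 5, 4]

After move 5 (2->1):
Peg 0: [3, 2, 1]
Peg 1: [4]
Peg 2: [6, 5]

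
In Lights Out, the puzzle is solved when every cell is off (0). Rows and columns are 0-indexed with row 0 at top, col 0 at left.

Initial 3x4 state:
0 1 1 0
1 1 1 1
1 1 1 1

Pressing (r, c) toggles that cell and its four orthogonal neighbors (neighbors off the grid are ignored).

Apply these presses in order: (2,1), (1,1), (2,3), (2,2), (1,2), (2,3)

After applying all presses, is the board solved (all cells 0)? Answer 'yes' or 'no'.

After press 1 at (2,1):
0 1 1 0
1 0 1 1
0 0 0 1

After press 2 at (1,1):
0 0 1 0
0 1 0 1
0 1 0 1

After press 3 at (2,3):
0 0 1 0
0 1 0 0
0 1 1 0

After press 4 at (2,2):
0 0 1 0
0 1 1 0
0 0 0 1

After press 5 at (1,2):
0 0 0 0
0 0 0 1
0 0 1 1

After press 6 at (2,3):
0 0 0 0
0 0 0 0
0 0 0 0

Lights still on: 0

Answer: yes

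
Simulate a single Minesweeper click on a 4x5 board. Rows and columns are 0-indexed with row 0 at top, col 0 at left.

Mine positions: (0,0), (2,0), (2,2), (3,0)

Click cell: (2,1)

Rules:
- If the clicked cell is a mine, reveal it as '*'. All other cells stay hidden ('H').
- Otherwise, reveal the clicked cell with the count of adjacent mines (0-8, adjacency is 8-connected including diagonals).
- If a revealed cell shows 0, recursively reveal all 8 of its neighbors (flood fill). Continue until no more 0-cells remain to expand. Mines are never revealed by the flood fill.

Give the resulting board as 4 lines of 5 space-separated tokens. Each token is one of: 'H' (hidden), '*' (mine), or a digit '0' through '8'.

H H H H H
H H H H H
H 3 H H H
H H H H H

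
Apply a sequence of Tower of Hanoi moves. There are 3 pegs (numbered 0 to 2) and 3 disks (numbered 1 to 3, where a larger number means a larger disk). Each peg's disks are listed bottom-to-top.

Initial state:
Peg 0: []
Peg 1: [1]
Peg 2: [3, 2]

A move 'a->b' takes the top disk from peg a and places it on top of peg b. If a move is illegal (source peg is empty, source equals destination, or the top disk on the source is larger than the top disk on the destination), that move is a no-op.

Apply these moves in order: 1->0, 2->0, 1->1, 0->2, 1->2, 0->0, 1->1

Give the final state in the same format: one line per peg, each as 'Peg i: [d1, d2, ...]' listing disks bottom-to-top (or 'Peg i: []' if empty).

Answer: Peg 0: []
Peg 1: []
Peg 2: [3, 2, 1]

Derivation:
After move 1 (1->0):
Peg 0: [1]
Peg 1: []
Peg 2: [3, 2]

After move 2 (2->0):
Peg 0: [1]
Peg 1: []
Peg 2: [3, 2]

After move 3 (1->1):
Peg 0: [1]
Peg 1: []
Peg 2: [3, 2]

After move 4 (0->2):
Peg 0: []
Peg 1: []
Peg 2: [3, 2, 1]

After move 5 (1->2):
Peg 0: []
Peg 1: []
Peg 2: [3, 2, 1]

After move 6 (0->0):
Peg 0: []
Peg 1: []
Peg 2: [3, 2, 1]

After move 7 (1->1):
Peg 0: []
Peg 1: []
Peg 2: [3, 2, 1]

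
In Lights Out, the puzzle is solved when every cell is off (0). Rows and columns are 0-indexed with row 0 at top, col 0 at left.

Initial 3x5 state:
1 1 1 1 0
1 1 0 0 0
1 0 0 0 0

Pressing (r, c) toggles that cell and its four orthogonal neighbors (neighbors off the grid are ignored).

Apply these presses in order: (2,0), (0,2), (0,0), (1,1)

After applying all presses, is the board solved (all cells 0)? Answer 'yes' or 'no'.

Answer: yes

Derivation:
After press 1 at (2,0):
1 1 1 1 0
0 1 0 0 0
0 1 0 0 0

After press 2 at (0,2):
1 0 0 0 0
0 1 1 0 0
0 1 0 0 0

After press 3 at (0,0):
0 1 0 0 0
1 1 1 0 0
0 1 0 0 0

After press 4 at (1,1):
0 0 0 0 0
0 0 0 0 0
0 0 0 0 0

Lights still on: 0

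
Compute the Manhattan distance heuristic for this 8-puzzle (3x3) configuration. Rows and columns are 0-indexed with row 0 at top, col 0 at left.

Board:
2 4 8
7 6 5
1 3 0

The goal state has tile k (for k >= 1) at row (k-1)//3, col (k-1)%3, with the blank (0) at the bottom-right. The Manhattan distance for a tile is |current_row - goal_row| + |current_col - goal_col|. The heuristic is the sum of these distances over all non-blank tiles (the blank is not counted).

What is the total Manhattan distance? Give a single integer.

Answer: 14

Derivation:
Tile 2: at (0,0), goal (0,1), distance |0-0|+|0-1| = 1
Tile 4: at (0,1), goal (1,0), distance |0-1|+|1-0| = 2
Tile 8: at (0,2), goal (2,1), distance |0-2|+|2-1| = 3
Tile 7: at (1,0), goal (2,0), distance |1-2|+|0-0| = 1
Tile 6: at (1,1), goal (1,2), distance |1-1|+|1-2| = 1
Tile 5: at (1,2), goal (1,1), distance |1-1|+|2-1| = 1
Tile 1: at (2,0), goal (0,0), distance |2-0|+|0-0| = 2
Tile 3: at (2,1), goal (0,2), distance |2-0|+|1-2| = 3
Sum: 1 + 2 + 3 + 1 + 1 + 1 + 2 + 3 = 14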